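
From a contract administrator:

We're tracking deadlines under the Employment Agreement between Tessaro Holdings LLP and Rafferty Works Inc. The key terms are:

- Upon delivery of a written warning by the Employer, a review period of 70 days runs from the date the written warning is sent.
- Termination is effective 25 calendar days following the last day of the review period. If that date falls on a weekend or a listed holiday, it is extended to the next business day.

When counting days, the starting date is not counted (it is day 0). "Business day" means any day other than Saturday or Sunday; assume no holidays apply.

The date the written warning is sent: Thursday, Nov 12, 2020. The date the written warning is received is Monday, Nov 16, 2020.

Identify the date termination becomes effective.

Feb 15, 2021

The last day of the review period: 70 calendar days after Nov 12, 2020 is Jan 21, 2021.
The date termination becomes effective: Jan 21, 2021 + 25 days = Feb 15, 2021. Feb 15, 2021 is a Monday, so no roll-forward applies.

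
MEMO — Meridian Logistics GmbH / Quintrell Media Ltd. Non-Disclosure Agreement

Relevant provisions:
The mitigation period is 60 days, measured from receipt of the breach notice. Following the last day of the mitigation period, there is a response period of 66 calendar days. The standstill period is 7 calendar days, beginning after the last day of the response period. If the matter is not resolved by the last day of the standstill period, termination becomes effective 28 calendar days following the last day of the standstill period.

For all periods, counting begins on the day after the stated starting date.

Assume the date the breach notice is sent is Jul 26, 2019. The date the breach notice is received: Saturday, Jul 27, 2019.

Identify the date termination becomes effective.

Adding 60 calendar days to Jul 27, 2019 gives Sep 25, 2019, which is the last day of the mitigation period.
Adding 66 calendar days to Sep 25, 2019 gives Nov 30, 2019, which is the last day of the response period.
Adding 7 calendar days to Nov 30, 2019 gives Dec 7, 2019, which is the last day of the standstill period.
The date termination becomes effective: 28 calendar days after Dec 7, 2019 is Jan 4, 2020.

Jan 4, 2020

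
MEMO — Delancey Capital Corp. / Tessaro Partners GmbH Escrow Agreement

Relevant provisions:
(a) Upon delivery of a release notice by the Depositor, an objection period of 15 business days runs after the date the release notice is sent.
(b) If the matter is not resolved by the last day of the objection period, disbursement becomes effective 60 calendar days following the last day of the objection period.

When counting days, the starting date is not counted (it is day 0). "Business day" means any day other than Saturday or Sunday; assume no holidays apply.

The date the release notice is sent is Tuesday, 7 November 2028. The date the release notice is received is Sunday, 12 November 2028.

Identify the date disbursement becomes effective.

27 January 2029

The last day of the objection period: counting 15 business days from Tuesday, 7 November 2028 (Nov 8, Nov 9, Nov 10, Nov 13, …, Nov 24, Nov 27, Nov 28, skipping weekends) reaches Tuesday, 28 November 2028.
The date disbursement becomes effective: 60 calendar days after 28 November 2028 is 27 January 2029.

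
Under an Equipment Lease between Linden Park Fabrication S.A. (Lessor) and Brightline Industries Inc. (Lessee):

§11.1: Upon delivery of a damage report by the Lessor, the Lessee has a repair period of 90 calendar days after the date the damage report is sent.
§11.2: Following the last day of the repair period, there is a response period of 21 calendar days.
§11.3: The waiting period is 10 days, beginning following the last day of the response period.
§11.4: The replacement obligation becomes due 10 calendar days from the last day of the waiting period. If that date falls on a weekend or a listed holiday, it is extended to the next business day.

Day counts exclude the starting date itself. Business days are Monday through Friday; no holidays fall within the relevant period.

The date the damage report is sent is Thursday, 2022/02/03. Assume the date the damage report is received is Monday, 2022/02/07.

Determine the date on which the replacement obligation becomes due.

2022/06/14

Adding 90 calendar days to 2022/02/03 gives 2022/05/04, which is the last day of the repair period.
Adding 21 calendar days to 2022/05/04 gives 2022/05/25, which is the last day of the response period.
The last day of the waiting period: 2022/05/25 + 10 days = 2022/06/04.
The date on which the replacement obligation becomes due: 2022/06/04 + 10 days = 2022/06/14. 2022/06/14 is a Tuesday, so no roll-forward applies.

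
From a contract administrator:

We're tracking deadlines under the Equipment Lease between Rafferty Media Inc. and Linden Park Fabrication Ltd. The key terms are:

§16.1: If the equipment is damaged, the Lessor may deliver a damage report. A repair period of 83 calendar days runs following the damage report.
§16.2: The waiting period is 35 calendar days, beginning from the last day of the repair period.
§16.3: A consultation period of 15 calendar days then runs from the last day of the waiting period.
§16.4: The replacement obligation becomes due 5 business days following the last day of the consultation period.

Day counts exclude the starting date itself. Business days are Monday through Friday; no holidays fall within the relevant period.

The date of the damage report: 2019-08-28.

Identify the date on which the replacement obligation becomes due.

2020-01-15

The last day of the repair period: 83 calendar days after 2019-08-28 is 2019-11-19.
Adding 35 calendar days to 2019-11-19 gives 2019-12-24, which is the last day of the waiting period.
Adding 15 calendar days to 2019-12-24 gives 2020-01-08, which is the last day of the consultation period.
The date on which the replacement obligation becomes due: 5 business days after Wednesday, 2020-01-08, skipping weekends — Jan 9, Jan 10, Jan 13, Jan 14, Jan 15 — lands on Wednesday, 2020-01-15.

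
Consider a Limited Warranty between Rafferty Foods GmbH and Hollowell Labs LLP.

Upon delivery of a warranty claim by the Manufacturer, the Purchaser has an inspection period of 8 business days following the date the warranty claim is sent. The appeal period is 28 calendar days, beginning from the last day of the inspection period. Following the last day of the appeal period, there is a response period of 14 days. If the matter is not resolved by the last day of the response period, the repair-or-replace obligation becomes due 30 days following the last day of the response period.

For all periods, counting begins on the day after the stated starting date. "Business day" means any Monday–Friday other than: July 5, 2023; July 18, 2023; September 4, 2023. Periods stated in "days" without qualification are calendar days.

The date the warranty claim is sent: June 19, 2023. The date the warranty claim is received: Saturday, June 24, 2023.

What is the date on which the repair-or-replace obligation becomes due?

The last day of the inspection period: counting 8 business days from Monday, June 19, 2023 (Jun 20, Jun 21, Jun 22, Jun 23, Jun 26, Jun 27, Jun 28, Jun 29, skipping weekends) reaches Thursday, June 29, 2023.
Adding 28 calendar days to June 29, 2023 gives July 27, 2023, which is the last day of the appeal period.
The last day of the response period: July 27, 2023 + 14 days = August 10, 2023.
Adding 30 calendar days to August 10, 2023 gives September 9, 2023, which is the date on which the repair-or-replace obligation becomes due.

September 9, 2023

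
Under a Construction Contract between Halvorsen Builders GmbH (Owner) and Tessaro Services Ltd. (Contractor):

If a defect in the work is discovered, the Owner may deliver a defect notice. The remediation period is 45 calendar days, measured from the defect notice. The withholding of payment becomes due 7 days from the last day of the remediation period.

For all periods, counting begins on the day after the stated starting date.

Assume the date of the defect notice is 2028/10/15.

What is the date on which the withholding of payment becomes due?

The last day of the remediation period: 45 calendar days after 2028/10/15 is 2028/11/29.
The date on which the withholding of payment becomes due: 2028/11/29 + 7 days = 2028/12/06.

2028/12/06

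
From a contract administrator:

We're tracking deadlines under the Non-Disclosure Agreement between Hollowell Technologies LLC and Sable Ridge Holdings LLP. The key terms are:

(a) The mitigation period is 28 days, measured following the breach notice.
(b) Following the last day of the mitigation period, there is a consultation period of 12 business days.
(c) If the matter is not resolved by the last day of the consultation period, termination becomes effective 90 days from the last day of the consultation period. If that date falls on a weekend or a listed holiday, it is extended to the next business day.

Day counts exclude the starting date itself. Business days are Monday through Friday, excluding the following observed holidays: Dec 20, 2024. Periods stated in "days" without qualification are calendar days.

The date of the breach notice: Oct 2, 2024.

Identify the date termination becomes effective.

Feb 13, 2025

Adding 28 calendar days to Oct 2, 2024 gives Oct 30, 2024, which is the last day of the mitigation period.
The last day of the consultation period: counting 12 business days from Wednesday, Oct 30, 2024 (Oct 31, Nov 1, Nov 4, Nov 5, …, Nov 13, Nov 14, Nov 15, skipping weekends) reaches Friday, Nov 15, 2024.
The date termination becomes effective: 90 calendar days after Nov 15, 2024 is Feb 13, 2025. Feb 13, 2025 is a Thursday and is not a listed holiday, so no roll-forward applies.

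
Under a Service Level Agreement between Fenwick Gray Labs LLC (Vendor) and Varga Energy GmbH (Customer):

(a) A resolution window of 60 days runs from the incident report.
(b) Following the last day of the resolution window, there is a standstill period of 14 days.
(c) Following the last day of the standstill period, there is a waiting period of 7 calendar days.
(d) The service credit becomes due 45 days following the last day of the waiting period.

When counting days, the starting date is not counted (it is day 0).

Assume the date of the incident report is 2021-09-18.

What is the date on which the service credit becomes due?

The last day of the resolution window: 2021-09-18 + 60 days = 2021-11-17.
The last day of the standstill period: 14 calendar days after 2021-11-17 is 2021-12-01.
The last day of the waiting period: 7 calendar days after 2021-12-01 is 2021-12-08.
Adding 45 calendar days to 2021-12-08 gives 2022-01-22, which is the date on which the service credit becomes due.

2022-01-22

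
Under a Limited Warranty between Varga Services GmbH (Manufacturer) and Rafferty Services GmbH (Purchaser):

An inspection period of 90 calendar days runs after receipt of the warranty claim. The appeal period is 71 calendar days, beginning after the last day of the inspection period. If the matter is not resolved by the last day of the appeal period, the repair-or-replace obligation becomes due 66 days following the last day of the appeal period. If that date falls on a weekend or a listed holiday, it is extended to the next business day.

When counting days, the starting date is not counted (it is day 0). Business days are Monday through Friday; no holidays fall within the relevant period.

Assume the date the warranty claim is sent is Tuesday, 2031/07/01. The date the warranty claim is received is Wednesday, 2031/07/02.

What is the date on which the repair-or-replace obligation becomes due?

2032/02/16

The last day of the inspection period: 2031/07/02 + 90 days = 2031/09/30.
The last day of the appeal period: 71 calendar days after 2031/09/30 is 2031/12/10.
Adding 66 calendar days to 2031/12/10 gives 2032/02/14, which is the date on which the repair-or-replace obligation becomes due. That falls on a Saturday, so it rolls to the next business day, Monday, 2032/02/16.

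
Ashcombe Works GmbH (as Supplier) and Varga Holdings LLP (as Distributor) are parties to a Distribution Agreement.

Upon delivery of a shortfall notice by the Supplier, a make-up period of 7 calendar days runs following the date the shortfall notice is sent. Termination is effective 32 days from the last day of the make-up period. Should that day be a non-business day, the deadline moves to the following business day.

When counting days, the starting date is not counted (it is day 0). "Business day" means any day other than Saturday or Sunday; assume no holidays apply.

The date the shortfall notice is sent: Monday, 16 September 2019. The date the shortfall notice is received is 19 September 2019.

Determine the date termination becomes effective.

Adding 7 calendar days to 16 September 2019 gives 23 September 2019, which is the last day of the make-up period.
The date termination becomes effective: 23 September 2019 + 32 days = 25 October 2019. 25 October 2019 is a Friday, so no roll-forward applies.

25 October 2019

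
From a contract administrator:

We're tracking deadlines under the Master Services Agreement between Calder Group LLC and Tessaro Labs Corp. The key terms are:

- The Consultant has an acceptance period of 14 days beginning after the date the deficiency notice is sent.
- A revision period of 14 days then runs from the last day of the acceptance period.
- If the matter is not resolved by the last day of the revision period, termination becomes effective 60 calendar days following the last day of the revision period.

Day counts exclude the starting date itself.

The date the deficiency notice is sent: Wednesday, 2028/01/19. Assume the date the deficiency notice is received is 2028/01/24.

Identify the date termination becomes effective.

Adding 14 calendar days to 2028/01/19 gives 2028/02/02, which is the last day of the acceptance period.
The last day of the revision period: 14 calendar days after 2028/02/02 is 2028/02/16.
Adding 60 calendar days to 2028/02/16 gives 2028/04/16, which is the date termination becomes effective.

2028/04/16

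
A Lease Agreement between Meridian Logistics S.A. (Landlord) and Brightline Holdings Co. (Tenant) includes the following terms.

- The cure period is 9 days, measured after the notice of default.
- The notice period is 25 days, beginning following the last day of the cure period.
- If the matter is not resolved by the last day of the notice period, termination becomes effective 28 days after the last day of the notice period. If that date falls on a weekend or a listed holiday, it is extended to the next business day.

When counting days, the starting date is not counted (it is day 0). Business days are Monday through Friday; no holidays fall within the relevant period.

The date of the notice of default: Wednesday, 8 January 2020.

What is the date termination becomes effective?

10 March 2020

The last day of the cure period: 8 January 2020 + 9 days = 17 January 2020.
Adding 25 calendar days to 17 January 2020 gives 11 February 2020, which is the last day of the notice period.
The date termination becomes effective: 11 February 2020 + 28 days = 10 March 2020. 10 March 2020 is a Tuesday, so no roll-forward applies.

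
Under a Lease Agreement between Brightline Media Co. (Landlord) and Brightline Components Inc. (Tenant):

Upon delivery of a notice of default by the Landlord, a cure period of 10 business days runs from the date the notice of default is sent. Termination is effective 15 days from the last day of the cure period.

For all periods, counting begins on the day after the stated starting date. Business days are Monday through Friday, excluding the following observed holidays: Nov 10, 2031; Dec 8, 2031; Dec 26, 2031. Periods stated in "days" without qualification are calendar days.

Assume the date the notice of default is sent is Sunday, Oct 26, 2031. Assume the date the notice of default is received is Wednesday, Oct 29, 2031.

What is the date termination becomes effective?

From Sunday, Oct 26, 2031, 10 business days (Oct 27, Oct 28, Oct 29, Oct 30, Oct 31, Nov 3, Nov 4, Nov 5, Nov 6, Nov 7, skipping weekends) brings us to Friday, Nov 7, 2031, which is the last day of the cure period.
The date termination becomes effective: 15 calendar days after Nov 7, 2031 is Nov 22, 2031.

Nov 22, 2031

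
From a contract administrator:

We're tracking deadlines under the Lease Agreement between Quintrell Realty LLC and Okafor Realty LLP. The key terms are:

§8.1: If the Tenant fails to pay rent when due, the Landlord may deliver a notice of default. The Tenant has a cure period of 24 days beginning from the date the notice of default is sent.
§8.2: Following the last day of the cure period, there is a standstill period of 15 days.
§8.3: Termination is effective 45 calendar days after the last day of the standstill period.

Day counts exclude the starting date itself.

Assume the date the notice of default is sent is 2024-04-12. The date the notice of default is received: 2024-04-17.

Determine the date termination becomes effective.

2024-07-05

The last day of the cure period: 24 calendar days after 2024-04-12 is 2024-05-06.
Adding 15 calendar days to 2024-05-06 gives 2024-05-21, which is the last day of the standstill period.
Adding 45 calendar days to 2024-05-21 gives 2024-07-05, which is the date termination becomes effective.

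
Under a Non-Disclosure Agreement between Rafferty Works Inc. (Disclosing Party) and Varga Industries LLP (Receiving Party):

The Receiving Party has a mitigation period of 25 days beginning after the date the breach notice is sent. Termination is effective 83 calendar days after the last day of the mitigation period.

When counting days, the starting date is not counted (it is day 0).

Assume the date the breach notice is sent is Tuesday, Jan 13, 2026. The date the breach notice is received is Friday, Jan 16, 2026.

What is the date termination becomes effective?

The last day of the mitigation period: Jan 13, 2026 + 25 days = Feb 7, 2026.
The date termination becomes effective: Feb 7, 2026 + 83 days = May 1, 2026.

May 1, 2026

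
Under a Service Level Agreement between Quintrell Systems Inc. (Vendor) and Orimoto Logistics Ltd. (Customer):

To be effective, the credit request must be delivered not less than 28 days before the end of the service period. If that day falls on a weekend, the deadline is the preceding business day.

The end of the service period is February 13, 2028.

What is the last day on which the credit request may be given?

Counting back 28 calendar days from February 13, 2028 gives January 16, 2028. That is a Sunday, so the deadline moves back to Friday, January 14, 2028.

January 14, 2028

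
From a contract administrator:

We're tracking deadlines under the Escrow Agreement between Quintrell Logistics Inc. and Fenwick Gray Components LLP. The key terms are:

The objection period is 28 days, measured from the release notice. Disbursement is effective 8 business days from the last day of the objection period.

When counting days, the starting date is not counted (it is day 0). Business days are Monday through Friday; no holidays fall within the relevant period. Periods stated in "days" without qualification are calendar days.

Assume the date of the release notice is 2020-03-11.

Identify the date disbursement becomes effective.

The last day of the objection period: 28 calendar days after 2020-03-11 is 2020-04-08.
From Wednesday, 2020-04-08, 8 business days (Apr 9, Apr 10, Apr 13, Apr 14, Apr 15, Apr 16, Apr 17, Apr 20, skipping weekends) brings us to Monday, 2020-04-20, which is the date disbursement becomes effective.

2020-04-20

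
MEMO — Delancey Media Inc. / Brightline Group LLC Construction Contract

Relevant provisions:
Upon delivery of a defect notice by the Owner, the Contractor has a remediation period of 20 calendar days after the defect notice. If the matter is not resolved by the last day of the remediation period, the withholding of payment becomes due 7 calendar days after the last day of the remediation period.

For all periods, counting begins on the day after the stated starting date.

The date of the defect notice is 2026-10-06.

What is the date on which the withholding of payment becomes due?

The last day of the remediation period: 2026-10-06 + 20 days = 2026-10-26.
The date on which the withholding of payment becomes due: 7 calendar days after 2026-10-26 is 2026-11-02.

2026-11-02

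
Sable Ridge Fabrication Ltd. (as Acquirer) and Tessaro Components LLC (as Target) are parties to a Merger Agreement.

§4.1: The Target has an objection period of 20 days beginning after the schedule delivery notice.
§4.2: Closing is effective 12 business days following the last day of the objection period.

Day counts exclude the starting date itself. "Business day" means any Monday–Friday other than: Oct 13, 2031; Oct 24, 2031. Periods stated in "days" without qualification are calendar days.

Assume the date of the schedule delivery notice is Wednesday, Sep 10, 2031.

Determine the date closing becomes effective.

Oct 17, 2031

The last day of the objection period: Sep 10, 2031 + 20 days = Sep 30, 2031.
The date closing becomes effective: 12 business days after Tuesday, Sep 30, 2031, skipping weekends and the listed holiday on Oct 13 — Oct 1, Oct 2, Oct 3, Oct 6, …, Oct 15, Oct 16, Oct 17 — lands on Friday, Oct 17, 2031.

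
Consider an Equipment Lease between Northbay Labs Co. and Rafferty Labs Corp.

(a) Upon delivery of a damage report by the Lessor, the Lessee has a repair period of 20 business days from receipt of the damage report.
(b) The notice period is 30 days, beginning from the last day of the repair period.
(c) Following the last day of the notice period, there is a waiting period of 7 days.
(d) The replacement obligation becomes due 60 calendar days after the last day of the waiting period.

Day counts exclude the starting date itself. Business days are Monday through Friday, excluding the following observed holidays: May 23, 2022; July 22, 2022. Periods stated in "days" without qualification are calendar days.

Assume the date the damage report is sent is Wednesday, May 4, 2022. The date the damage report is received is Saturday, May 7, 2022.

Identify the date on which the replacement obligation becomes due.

The last day of the repair period: 20 business days after Saturday, May 7, 2022, skipping weekends and the listed holiday on May 23 — May 9, May 10, May 11, May 12, …, Jun 2, Jun 3, Jun 6 — lands on Monday, June 6, 2022.
The last day of the notice period: 30 calendar days after June 6, 2022 is July 6, 2022.
The last day of the waiting period: July 6, 2022 + 7 days = July 13, 2022.
The date on which the replacement obligation becomes due: 60 calendar days after July 13, 2022 is September 11, 2022.

September 11, 2022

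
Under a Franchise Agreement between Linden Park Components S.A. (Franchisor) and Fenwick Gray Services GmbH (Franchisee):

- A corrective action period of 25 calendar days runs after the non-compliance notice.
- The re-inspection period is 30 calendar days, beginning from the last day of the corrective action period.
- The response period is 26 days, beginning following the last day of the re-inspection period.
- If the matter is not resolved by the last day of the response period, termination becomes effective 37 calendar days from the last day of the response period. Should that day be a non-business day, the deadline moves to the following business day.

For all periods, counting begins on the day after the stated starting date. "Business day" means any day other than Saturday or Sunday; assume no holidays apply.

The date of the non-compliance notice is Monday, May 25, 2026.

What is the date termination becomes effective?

Sep 21, 2026

The last day of the corrective action period: 25 calendar days after May 25, 2026 is Jun 19, 2026.
The last day of the re-inspection period: 30 calendar days after Jun 19, 2026 is Jul 19, 2026.
The last day of the response period: 26 calendar days after Jul 19, 2026 is Aug 14, 2026.
The date termination becomes effective: Aug 14, 2026 + 37 days = Sep 20, 2026. That falls on a Sunday, so it rolls to the next business day, Monday, Sep 21, 2026.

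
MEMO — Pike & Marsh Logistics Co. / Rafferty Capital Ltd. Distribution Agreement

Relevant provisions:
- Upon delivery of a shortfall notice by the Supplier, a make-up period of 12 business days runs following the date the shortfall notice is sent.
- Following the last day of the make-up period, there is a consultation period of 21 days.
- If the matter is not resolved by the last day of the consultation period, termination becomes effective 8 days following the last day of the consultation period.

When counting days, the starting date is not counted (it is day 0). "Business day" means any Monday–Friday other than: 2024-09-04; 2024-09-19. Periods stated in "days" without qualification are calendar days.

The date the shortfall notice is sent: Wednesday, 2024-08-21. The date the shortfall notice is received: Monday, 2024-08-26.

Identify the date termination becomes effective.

From Wednesday, 2024-08-21, 12 business days (Aug 22, Aug 23, Aug 26, Aug 27, …, Sep 5, Sep 6, Sep 9, skipping weekends and the listed holiday on Sep 4) brings us to Monday, 2024-09-09, which is the last day of the make-up period.
The last day of the consultation period: 21 calendar days after 2024-09-09 is 2024-09-30.
Adding 8 calendar days to 2024-09-30 gives 2024-10-08, which is the date termination becomes effective.

2024-10-08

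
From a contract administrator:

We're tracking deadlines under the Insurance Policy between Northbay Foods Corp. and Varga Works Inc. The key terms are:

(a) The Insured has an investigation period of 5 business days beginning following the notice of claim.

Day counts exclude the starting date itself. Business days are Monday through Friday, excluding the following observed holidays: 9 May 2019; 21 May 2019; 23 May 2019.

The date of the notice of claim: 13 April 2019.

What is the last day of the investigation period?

From Saturday, 13 April 2019, 5 business days (Apr 15, Apr 16, Apr 17, Apr 18, Apr 19, skipping weekends) brings us to Friday, 19 April 2019, which is the last day of the investigation period.

19 April 2019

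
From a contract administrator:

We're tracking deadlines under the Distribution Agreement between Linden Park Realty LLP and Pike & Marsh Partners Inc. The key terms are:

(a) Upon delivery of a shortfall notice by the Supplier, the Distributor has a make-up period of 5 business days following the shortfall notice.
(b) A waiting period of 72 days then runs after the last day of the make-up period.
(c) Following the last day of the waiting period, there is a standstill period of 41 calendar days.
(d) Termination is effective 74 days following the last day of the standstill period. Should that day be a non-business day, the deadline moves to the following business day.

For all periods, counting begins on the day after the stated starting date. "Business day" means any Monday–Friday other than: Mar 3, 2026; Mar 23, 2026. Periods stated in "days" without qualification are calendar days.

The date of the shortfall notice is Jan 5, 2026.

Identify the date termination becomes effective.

Jul 20, 2026

The last day of the make-up period: counting 5 business days from Monday, Jan 5, 2026 (Jan 6, Jan 7, Jan 8, Jan 9, Jan 12, skipping weekends) reaches Monday, Jan 12, 2026.
The last day of the waiting period: 72 calendar days after Jan 12, 2026 is Mar 25, 2026.
The last day of the standstill period: 41 calendar days after Mar 25, 2026 is May 5, 2026.
The date termination becomes effective: 74 calendar days after May 5, 2026 is Jul 18, 2026. That falls on a Saturday, so it rolls to the next business day, Monday, Jul 20, 2026.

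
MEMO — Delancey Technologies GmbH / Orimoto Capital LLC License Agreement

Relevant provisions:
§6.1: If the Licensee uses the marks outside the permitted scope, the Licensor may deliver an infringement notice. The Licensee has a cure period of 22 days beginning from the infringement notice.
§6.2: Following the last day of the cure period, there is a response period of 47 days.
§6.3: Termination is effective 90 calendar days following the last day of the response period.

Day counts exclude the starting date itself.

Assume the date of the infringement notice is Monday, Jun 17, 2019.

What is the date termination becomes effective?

The last day of the cure period: Jun 17, 2019 + 22 days = Jul 9, 2019.
Adding 47 calendar days to Jul 9, 2019 gives Aug 25, 2019, which is the last day of the response period.
Adding 90 calendar days to Aug 25, 2019 gives Nov 23, 2019, which is the date termination becomes effective.

Nov 23, 2019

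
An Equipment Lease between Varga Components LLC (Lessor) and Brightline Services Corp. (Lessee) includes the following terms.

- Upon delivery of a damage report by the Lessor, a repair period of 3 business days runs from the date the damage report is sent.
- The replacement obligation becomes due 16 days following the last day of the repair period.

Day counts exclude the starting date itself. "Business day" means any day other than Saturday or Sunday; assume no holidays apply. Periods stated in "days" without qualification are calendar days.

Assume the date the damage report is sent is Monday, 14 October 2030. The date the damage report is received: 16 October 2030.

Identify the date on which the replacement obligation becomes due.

The last day of the repair period: 3 business days after Monday, 14 October 2030, skipping weekends — Oct 15, Oct 16, Oct 17 — lands on Thursday, 17 October 2030.
The date on which the replacement obligation becomes due: 16 calendar days after 17 October 2030 is 2 November 2030.

2 November 2030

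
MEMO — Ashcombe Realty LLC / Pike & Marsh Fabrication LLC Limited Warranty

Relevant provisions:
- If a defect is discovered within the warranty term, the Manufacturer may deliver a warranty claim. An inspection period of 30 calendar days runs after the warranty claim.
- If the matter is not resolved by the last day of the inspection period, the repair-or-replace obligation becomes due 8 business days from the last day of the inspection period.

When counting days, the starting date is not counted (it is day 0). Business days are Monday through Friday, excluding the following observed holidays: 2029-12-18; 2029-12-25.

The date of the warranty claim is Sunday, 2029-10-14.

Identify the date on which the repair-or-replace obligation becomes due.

2029-11-23

The last day of the inspection period: 30 calendar days after 2029-10-14 is 2029-11-13.
From Tuesday, 2029-11-13, 8 business days (Nov 14, Nov 15, Nov 16, Nov 19, Nov 20, Nov 21, Nov 22, Nov 23, skipping weekends) brings us to Friday, 2029-11-23, which is the date on which the repair-or-replace obligation becomes due.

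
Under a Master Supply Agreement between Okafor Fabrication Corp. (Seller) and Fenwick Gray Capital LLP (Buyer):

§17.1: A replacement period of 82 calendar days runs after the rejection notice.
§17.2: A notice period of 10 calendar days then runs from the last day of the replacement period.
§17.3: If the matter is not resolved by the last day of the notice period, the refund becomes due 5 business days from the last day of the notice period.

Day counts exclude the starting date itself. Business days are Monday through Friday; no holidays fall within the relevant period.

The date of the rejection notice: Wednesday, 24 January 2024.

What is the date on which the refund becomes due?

Adding 82 calendar days to 24 January 2024 gives 15 April 2024, which is the last day of the replacement period.
The last day of the notice period: 15 April 2024 + 10 days = 25 April 2024.
From Thursday, 25 April 2024, 5 business days (Apr 26, Apr 29, Apr 30, May 1, May 2, skipping weekends) brings us to Thursday, 2 May 2024, which is the date on which the refund becomes due.

2 May 2024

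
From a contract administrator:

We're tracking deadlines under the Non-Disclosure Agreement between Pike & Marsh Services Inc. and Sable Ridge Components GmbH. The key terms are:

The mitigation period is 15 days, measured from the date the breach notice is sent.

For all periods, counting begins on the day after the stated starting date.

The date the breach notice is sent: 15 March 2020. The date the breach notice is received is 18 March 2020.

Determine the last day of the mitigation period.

Adding 15 calendar days to 15 March 2020 gives 30 March 2020, which is the last day of the mitigation period.

30 March 2020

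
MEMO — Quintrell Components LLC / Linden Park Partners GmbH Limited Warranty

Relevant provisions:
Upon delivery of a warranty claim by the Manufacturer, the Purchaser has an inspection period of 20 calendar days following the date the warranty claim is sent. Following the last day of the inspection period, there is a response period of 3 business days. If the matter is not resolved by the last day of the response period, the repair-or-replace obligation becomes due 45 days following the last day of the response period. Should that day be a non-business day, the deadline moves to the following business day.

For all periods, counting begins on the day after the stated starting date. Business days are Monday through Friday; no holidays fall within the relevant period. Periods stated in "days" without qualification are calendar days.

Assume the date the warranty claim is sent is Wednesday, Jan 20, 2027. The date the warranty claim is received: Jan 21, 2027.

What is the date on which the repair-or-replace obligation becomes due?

Mar 29, 2027

Adding 20 calendar days to Jan 20, 2027 gives Feb 9, 2027, which is the last day of the inspection period.
The last day of the response period: counting 3 business days from Tuesday, Feb 9, 2027 (Feb 10, Feb 11, Feb 12, skipping weekends) reaches Friday, Feb 12, 2027.
The date on which the repair-or-replace obligation becomes due: 45 calendar days after Feb 12, 2027 is Mar 29, 2027. Mar 29, 2027 is a Monday, so no roll-forward applies.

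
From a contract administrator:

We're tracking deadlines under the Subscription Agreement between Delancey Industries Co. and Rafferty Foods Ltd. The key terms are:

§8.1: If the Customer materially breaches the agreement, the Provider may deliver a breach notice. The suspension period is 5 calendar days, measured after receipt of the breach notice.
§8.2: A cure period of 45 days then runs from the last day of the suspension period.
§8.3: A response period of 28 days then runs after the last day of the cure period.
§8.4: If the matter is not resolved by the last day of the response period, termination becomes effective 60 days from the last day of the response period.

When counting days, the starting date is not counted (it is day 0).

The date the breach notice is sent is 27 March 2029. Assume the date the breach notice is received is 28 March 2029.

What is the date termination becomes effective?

13 August 2029

The last day of the suspension period: 28 March 2029 + 5 days = 2 April 2029.
Adding 45 calendar days to 2 April 2029 gives 17 May 2029, which is the last day of the cure period.
The last day of the response period: 28 calendar days after 17 May 2029 is 14 June 2029.
Adding 60 calendar days to 14 June 2029 gives 13 August 2029, which is the date termination becomes effective.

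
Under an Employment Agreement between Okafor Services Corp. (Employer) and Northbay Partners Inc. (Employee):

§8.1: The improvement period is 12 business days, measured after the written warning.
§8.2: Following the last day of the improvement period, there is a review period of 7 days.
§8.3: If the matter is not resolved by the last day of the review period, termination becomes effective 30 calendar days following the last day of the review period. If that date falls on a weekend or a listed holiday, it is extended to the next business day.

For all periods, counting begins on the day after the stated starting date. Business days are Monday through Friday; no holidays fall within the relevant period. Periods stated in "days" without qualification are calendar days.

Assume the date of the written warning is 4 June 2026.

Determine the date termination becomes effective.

The last day of the improvement period: 12 business days after Thursday, 4 June 2026, skipping weekends — Jun 5, Jun 8, Jun 9, Jun 10, …, Jun 18, Jun 19, Jun 22 — lands on Monday, 22 June 2026.
The last day of the review period: 7 calendar days after 22 June 2026 is 29 June 2026.
Adding 30 calendar days to 29 June 2026 gives 29 July 2026, which is the date termination becomes effective. 29 July 2026 is a Wednesday, so no roll-forward applies.

29 July 2026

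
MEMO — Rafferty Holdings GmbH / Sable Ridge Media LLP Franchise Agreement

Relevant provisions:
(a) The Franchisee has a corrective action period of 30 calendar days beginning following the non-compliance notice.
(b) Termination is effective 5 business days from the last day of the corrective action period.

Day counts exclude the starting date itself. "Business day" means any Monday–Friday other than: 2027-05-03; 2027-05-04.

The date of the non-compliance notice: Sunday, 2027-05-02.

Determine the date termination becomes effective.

2027-06-08

The last day of the corrective action period: 30 calendar days after 2027-05-02 is 2027-06-01.
The date termination becomes effective: counting 5 business days from Tuesday, 2027-06-01 (Jun 2, Jun 3, Jun 4, Jun 7, Jun 8, skipping weekends) reaches Tuesday, 2027-06-08.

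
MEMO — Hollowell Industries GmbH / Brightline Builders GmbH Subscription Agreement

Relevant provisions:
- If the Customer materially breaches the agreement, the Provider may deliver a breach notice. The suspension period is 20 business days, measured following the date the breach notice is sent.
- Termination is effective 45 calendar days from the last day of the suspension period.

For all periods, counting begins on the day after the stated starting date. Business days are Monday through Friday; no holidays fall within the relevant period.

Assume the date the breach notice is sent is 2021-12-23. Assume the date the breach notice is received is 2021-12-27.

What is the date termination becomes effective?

2022-03-06

From Thursday, 2021-12-23, 20 business days (Dec 24, Dec 27, Dec 28, Dec 29, …, Jan 18, Jan 19, Jan 20, skipping weekends) brings us to Thursday, 2022-01-20, which is the last day of the suspension period.
Adding 45 calendar days to 2022-01-20 gives 2022-03-06, which is the date termination becomes effective.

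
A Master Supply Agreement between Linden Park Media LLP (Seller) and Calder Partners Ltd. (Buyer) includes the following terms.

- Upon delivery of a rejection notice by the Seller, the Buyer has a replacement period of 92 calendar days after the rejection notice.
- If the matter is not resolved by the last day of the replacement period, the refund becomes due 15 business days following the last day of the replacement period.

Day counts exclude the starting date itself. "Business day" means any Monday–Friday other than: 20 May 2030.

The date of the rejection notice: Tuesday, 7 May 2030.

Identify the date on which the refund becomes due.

28 August 2030

The last day of the replacement period: 92 calendar days after 7 May 2030 is 7 August 2030.
The date on which the refund becomes due: counting 15 business days from Wednesday, 7 August 2030 (Aug 8, Aug 9, Aug 12, Aug 13, …, Aug 26, Aug 27, Aug 28, skipping weekends) reaches Wednesday, 28 August 2030.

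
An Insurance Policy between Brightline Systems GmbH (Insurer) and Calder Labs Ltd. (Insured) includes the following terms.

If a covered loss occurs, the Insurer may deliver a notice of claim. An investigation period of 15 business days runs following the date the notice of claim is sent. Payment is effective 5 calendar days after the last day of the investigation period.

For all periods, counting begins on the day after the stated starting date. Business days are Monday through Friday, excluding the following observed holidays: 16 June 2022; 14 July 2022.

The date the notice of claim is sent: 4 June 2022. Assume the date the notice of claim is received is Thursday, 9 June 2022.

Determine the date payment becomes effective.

2 July 2022

The last day of the investigation period: 15 business days after Saturday, 4 June 2022, skipping weekends and the listed holiday on Jun 16 — Jun 6, Jun 7, Jun 8, Jun 9, …, Jun 23, Jun 24, Jun 27 — lands on Monday, 27 June 2022.
Adding 5 calendar days to 27 June 2022 gives 2 July 2022, which is the date payment becomes effective.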